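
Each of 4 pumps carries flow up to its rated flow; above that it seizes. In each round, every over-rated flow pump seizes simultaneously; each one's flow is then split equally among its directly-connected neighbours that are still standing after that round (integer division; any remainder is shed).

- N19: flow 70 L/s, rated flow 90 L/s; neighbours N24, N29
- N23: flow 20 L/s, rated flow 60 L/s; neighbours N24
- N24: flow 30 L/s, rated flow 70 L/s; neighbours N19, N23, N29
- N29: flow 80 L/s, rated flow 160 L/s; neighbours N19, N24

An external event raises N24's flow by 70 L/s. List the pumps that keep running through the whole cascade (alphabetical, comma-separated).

N23

Round 1 — N24 at 100 > 70. N24 seizes.
  N24 sheds 100 L/s to N19, N23, N29: 33 each (1 lost).
    N19: 70+33 = 103 > 90
    N23: 20+33 = 53 ≤ 60
    N29: 80+33 = 113 ≤ 160
Round 2 — N19 seizes.
  N19 sheds 103 L/s to N29: 103 each.
    N29: 113+103 = 216 > 160
Round 3 — N29 seizes.
  N29 sheds 216 L/s: no online neighbours, lost.
No further seizures.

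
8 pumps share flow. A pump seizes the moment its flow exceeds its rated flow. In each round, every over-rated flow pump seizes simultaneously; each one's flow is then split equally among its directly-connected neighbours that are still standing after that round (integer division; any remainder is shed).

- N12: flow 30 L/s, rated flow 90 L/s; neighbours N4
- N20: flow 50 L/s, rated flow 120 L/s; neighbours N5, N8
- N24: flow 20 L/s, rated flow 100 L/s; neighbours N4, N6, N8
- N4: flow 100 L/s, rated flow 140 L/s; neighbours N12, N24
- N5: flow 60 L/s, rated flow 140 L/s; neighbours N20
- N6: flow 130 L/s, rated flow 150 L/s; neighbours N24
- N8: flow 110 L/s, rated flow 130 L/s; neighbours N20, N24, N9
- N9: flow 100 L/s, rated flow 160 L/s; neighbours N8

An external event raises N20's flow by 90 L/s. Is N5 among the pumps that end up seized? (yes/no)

Round 1 — N20 at 140 > 120. N20 seizes.
  N20 sheds 140 L/s to N5, N8: 70 each.
    N5: 60+70 = 130 ≤ 140
    N8: 110+70 = 180 > 130
Round 2 — N8 seizes.
  N8 sheds 180 L/s to N24, N9: 90 each.
    N24: 20+90 = 110 > 100
    N9: 100+90 = 190 > 160
Round 3 — N24, N9 seize.
  N24 sheds 110 L/s to N4, N6: 55 each.
    N4: 100+55 = 155 > 140
    N6: 130+55 = 185 > 150
  N9 sheds 190 L/s: no online neighbours, lost.
Round 4 — N4, N6 seize.
  N4 sheds 155 L/s to N12: 155 each.
    N12: 30+155 = 185 > 90
  N6 sheds 185 L/s: no online neighbours, lost.
Round 5 — N12 seizes.
  N12 sheds 185 L/s: no online neighbours, lost.
No further seizures.

no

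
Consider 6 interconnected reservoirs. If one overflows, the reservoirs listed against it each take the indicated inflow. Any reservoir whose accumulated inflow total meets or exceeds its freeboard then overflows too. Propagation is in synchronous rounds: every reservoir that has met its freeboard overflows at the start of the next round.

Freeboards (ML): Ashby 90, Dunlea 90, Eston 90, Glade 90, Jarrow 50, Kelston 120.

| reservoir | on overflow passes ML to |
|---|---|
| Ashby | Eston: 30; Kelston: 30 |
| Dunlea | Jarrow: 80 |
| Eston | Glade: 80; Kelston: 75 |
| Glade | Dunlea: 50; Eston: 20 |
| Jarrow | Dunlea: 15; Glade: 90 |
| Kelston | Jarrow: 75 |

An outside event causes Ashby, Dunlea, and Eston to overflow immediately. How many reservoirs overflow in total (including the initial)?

Round 1 — Ashby, Dunlea, Eston overflow (initial).
  Glade: +80 → 80 < 90
  Jarrow: +80 → 80 ≥ 50
  Kelston: +30+75 → 105 < 120
Round 2 — Jarrow overflows.
  Glade: +90 → 170 ≥ 90
Round 3 — Glade overflows.
No further overflows.

5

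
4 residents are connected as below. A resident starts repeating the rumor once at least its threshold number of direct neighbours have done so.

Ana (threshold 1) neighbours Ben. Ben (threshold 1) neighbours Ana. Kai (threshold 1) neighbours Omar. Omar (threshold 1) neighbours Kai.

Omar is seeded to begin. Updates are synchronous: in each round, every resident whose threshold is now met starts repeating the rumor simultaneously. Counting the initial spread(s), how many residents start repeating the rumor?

Round 1 — Omar starts repeating the rumor (initial).
Round 2 — checking thresholds:
  Kai: 1 of 1 neighbours ≥ 1, starts repeating the rumor.
Round 3 — no new spreads; cascade stops.

2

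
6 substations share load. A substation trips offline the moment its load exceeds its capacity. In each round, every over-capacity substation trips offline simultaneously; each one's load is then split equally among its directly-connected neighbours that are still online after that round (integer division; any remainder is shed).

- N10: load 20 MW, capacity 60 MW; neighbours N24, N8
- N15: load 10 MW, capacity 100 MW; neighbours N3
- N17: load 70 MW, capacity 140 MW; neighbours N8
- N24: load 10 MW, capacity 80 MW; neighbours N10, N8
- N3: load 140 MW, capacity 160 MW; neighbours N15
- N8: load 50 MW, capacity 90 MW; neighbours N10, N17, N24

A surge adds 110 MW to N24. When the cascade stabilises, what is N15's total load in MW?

10

Round 1 — N24 at 120 > 80. N24 trips offline.
  N24 sheds 120 MW to N10, N8: 60 each.
    N10: 20+60 = 80 > 60
    N8: 50+60 = 110 > 90
Round 2 — N10, N8 trip offline.
  N10 sheds 80 MW: no online neighbours, lost.
  N8 sheds 110 MW to N17: 110 each.
    N17: 70+110 = 180 > 140
Round 3 — N17 trips offline.
  N17 sheds 180 MW: no online neighbours, lost.
No further trips.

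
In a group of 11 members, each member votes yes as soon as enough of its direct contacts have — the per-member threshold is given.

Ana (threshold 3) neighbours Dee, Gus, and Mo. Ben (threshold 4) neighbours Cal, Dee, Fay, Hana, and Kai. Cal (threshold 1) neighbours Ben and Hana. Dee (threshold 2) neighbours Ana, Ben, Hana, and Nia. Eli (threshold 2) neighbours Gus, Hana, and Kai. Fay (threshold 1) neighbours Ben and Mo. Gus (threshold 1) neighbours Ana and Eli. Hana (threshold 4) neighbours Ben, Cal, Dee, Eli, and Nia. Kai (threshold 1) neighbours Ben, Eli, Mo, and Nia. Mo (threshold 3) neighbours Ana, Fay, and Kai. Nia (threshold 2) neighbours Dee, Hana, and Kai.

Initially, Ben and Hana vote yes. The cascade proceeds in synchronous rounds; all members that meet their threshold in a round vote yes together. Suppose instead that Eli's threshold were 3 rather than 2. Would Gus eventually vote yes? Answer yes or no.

no

With Eli's threshold at 3:
Round 1 — Ben, Hana vote yes (initial).
Round 2 — checking thresholds:
  Cal: 2 of 2 neighbours ≥ 1, votes yes.
  Dee: 2 of 4 neighbours ≥ 2, votes yes.
  Eli: 1 of 3 neighbours < 3, below threshold.
  Fay: 1 of 2 neighbours ≥ 1, votes yes.
  Kai: 1 of 4 neighbours ≥ 1, votes yes.
  Nia: 1 of 3 neighbours < 2, below threshold.
Round 3 — checking thresholds:
  Ana: 1 of 3 neighbours < 3, below threshold.
  Eli: 2 of 3 neighbours < 3, below threshold.
  Mo: 2 of 3 neighbours < 3, below threshold.
  Nia: 3 of 3 neighbours ≥ 2, votes yes.
Round 4 — no new yes votes; cascade stops.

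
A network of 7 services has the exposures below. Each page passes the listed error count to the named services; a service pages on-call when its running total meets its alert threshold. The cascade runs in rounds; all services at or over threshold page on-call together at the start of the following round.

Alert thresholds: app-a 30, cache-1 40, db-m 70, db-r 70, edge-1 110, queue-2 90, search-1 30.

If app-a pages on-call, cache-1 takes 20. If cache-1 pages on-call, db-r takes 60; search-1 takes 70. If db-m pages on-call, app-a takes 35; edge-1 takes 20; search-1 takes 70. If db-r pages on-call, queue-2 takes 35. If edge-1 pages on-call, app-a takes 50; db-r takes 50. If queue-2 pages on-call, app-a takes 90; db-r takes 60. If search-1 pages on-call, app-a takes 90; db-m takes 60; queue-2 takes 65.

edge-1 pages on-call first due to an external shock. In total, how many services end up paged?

2

Round 1 — edge-1 pages on-call (initial).
  app-a: +50 → 50 ≥ 30
  db-r: +50 → 50 < 70
Round 2 — app-a pages on-call.
  cache-1: +20 → 20 < 40
No further pages.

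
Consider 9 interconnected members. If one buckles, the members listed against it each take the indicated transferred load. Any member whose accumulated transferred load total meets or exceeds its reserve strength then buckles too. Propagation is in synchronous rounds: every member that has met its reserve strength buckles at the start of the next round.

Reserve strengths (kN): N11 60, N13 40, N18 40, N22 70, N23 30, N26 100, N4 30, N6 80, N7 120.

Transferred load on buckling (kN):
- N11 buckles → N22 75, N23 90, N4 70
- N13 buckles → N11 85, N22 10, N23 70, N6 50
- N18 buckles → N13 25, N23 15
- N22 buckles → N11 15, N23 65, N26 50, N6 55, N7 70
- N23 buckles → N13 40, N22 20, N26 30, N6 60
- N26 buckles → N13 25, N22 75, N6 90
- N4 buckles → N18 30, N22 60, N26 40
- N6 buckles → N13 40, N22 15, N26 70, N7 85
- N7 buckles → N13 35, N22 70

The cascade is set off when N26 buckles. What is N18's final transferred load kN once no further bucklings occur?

30

Round 1 — N26 buckles (initial).
  N13: +25 → 25 < 40
  N22: +75 → 75 ≥ 70
  N6: +90 → 90 ≥ 80
Round 2 — N22, N6 buckle.
  N11: +15 → 15 < 60
  N13: +40 → 65 ≥ 40
  N23: +65 → 65 ≥ 30
  N7: +70+85 → 155 ≥ 120
Round 3 — N13, N23, N7 buckle.
  N11: +85 → 100 ≥ 60
Round 4 — N11 buckles.
  N4: +70 → 70 ≥ 30
Round 5 — N4 buckles.
  N18: +30 → 30 < 40
No further bucklings.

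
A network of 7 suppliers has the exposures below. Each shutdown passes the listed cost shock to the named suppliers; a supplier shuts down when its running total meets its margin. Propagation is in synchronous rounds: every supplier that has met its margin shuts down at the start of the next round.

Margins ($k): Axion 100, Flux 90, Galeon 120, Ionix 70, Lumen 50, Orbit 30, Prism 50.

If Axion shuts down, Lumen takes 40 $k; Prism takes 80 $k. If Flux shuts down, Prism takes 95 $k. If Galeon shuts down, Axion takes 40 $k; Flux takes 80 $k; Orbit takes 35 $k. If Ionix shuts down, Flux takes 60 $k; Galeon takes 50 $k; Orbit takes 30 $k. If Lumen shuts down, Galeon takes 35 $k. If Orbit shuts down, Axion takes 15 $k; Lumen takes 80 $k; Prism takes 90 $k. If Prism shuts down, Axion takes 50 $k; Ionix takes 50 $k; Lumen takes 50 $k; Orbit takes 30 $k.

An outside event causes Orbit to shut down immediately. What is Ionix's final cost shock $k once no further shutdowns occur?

50

Round 1 — Orbit shuts down (initial).
  Axion: +15 → 15 < 100
  Lumen: +80 → 80 ≥ 50
  Prism: +90 → 90 ≥ 50
Round 2 — Lumen, Prism shut down.
  Axion: +50 → 65 < 100
  Galeon: +35 → 35 < 120
  Ionix: +50 → 50 < 70
No further shutdowns.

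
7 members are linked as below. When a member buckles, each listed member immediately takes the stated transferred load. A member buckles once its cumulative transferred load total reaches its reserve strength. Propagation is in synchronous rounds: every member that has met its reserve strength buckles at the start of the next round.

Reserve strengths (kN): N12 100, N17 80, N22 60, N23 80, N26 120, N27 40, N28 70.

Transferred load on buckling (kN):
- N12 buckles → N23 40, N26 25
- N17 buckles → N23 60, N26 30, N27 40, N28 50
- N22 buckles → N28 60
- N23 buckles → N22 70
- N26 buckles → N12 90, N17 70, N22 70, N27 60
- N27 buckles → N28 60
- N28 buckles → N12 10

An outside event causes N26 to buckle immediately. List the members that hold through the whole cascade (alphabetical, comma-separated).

N17, N23

Round 1 — N26 buckles (initial).
  N12: +90 → 90 < 100
  N17: +70 → 70 < 80
  N22: +70 → 70 ≥ 60
  N27: +60 → 60 ≥ 40
Round 2 — N22, N27 buckle.
  N28: +60+60 → 120 ≥ 70
Round 3 — N28 buckles.
  N12: +10 → 100 ≥ 100
Round 4 — N12 buckles.
  N23: +40 → 40 < 80
No further bucklings.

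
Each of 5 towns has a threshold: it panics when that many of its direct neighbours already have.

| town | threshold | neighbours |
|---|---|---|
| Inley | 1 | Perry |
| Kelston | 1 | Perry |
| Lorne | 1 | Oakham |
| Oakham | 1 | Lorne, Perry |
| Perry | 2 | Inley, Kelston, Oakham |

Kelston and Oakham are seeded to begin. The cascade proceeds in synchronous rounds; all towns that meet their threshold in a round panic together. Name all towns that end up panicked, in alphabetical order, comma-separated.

Round 1 — Kelston, Oakham panic (initial).
Round 2 — checking thresholds:
  Lorne: 1 of 1 neighbours ≥ 1, panics.
  Perry: 2 of 3 neighbours ≥ 2, panics.
Round 3 — checking thresholds:
  Inley: 1 of 1 neighbours ≥ 1, panics.
Round 4 — no new panics; cascade stops.

Inley, Kelston, Lorne, Oakham, Perry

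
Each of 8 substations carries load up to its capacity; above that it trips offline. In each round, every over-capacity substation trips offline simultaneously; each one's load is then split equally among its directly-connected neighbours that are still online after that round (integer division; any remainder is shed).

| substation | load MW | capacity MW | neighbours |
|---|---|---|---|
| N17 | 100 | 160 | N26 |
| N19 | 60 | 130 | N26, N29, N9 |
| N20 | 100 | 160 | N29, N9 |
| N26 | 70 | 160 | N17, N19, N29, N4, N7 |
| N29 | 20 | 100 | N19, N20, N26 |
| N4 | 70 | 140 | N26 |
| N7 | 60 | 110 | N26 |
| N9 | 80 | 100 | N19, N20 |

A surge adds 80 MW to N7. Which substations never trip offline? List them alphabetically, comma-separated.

N17, N19, N20, N29, N4, N9

Round 1 — N7 at 140 > 110. N7 trips offline.
  N7 sheds 140 MW to N26: 140 each.
    N26: 70+140 = 210 > 160
Round 2 — N26 trips offline.
  N26 sheds 210 MW to N17, N19, N29, N4: 52 each (2 lost).
    N17: 100+52 = 152 ≤ 160
    N19: 60+52 = 112 ≤ 130
    N29: 20+52 = 72 ≤ 100
    N4: 70+52 = 122 ≤ 140
No further trips.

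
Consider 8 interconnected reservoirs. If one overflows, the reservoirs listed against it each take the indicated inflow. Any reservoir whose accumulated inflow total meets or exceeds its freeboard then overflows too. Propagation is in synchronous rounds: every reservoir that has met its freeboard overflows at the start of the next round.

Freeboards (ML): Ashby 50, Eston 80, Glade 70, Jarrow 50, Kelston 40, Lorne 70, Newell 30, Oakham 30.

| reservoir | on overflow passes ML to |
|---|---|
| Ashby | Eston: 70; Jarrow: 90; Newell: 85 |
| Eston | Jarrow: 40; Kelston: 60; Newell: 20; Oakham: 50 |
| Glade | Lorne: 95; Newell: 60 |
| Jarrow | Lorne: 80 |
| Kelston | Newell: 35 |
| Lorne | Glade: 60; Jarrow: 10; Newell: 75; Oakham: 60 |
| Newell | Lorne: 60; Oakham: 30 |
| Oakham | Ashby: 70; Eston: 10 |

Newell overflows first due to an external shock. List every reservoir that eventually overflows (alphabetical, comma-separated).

Ashby, Eston, Jarrow, Kelston, Lorne, Newell, Oakham

Round 1 — Newell overflows (initial).
  Lorne: +60 → 60 < 70
  Oakham: +30 → 30 ≥ 30
Round 2 — Oakham overflows.
  Ashby: +70 → 70 ≥ 50
  Eston: +10 → 10 < 80
Round 3 — Ashby overflows.
  Eston: +70 → 80 ≥ 80
  Jarrow: +90 → 90 ≥ 50
Round 4 — Eston, Jarrow overflow.
  Kelston: +60 → 60 ≥ 40
  Lorne: +80 → 140 ≥ 70
Round 5 — Kelston, Lorne overflow.
  Glade: +60 → 60 < 70
No further overflows.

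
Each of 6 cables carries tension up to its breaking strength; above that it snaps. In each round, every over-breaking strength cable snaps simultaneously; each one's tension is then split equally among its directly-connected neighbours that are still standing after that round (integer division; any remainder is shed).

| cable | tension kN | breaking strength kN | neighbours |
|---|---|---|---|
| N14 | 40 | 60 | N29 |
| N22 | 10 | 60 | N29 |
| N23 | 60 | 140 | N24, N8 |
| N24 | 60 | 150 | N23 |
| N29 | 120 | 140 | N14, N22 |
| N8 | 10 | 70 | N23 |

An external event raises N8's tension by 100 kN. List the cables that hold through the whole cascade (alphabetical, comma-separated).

Round 1 — N8 at 110 > 70. N8 snaps.
  N8 sheds 110 kN to N23: 110 each.
    N23: 60+110 = 170 > 140
Round 2 — N23 snaps.
  N23 sheds 170 kN to N24: 170 each.
    N24: 60+170 = 230 > 150
Round 3 — N24 snaps.
  N24 sheds 230 kN: no online neighbours, lost.
No further breaks.

N14, N22, N29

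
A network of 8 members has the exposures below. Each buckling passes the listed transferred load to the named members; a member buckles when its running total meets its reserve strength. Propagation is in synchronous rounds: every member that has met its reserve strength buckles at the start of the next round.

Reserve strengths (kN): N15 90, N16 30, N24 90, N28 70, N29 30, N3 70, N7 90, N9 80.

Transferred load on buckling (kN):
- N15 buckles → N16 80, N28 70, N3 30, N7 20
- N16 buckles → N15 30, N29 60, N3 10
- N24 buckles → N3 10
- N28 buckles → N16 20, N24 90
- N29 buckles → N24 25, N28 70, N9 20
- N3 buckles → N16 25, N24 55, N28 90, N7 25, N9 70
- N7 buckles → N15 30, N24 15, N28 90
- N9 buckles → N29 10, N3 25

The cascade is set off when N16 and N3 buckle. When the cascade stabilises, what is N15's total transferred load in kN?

30

Round 1 — N16, N3 buckle (initial).
  N15: +30 → 30 < 90
  N24: +55 → 55 < 90
  N28: +90 → 90 ≥ 70
  N29: +60 → 60 ≥ 30
  N7: +25 → 25 < 90
  N9: +70 → 70 < 80
Round 2 — N28, N29 buckle.
  N24: +90+25 → 170 ≥ 90
  N9: +20 → 90 ≥ 80
Round 3 — N24, N9 buckle.
No further bucklings.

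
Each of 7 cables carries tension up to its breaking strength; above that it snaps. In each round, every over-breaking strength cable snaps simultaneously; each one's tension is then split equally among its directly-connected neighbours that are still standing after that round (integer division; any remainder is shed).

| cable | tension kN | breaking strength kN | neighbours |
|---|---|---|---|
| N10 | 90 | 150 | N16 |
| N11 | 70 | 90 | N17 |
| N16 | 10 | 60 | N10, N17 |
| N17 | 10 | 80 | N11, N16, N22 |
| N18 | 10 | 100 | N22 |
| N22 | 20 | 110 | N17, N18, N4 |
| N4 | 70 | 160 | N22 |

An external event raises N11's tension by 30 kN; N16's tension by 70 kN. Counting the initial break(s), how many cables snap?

4

Round 1 — N11 at 100 > 90; N16 at 80 > 60. N11, N16 snap.
  N11 sheds 100 kN to N17: 100 each.
    N17: 10+100 = 110 > 80
  N16 sheds 80 kN to N10, N17: 40 each.
    N10: 90+40 = 130 ≤ 150
    N17: 110+40 = 150 > 80
Round 2 — N17 snaps.
  N17 sheds 150 kN to N22: 150 each.
    N22: 20+150 = 170 > 110
Round 3 — N22 snaps.
  N22 sheds 170 kN to N18, N4: 85 each.
    N18: 10+85 = 95 ≤ 100
    N4: 70+85 = 155 ≤ 160
No further breaks.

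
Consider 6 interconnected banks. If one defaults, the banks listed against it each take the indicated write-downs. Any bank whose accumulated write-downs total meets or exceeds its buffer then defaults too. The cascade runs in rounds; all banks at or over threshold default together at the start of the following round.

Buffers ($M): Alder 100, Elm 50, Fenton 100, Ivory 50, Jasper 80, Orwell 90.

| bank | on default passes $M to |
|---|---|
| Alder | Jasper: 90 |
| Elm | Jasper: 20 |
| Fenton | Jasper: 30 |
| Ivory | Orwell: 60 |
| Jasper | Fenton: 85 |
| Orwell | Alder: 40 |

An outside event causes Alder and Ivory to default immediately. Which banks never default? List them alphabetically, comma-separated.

Round 1 — Alder, Ivory default (initial).
  Jasper: +90 → 90 ≥ 80
  Orwell: +60 → 60 < 90
Round 2 — Jasper defaults.
  Fenton: +85 → 85 < 100
No further defaults.

Elm, Fenton, Orwell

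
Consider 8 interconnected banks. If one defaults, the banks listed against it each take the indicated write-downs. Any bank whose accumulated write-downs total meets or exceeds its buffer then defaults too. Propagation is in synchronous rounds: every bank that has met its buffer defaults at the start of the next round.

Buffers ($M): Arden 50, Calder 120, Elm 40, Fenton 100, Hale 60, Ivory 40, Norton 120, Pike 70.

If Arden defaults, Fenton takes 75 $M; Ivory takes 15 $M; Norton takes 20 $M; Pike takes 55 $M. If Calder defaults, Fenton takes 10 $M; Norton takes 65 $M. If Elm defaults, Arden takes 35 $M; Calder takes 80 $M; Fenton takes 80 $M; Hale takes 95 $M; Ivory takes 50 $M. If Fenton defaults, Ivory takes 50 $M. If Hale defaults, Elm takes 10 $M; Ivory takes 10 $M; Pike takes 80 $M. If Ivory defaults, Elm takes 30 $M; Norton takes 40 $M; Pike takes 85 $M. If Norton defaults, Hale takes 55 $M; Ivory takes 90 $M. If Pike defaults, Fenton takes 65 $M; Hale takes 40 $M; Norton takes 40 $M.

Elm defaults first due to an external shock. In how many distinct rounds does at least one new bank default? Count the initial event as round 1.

Round 1 — Elm defaults (initial).
  Arden: +35 → 35 < 50
  Calder: +80 → 80 < 120
  Fenton: +80 → 80 < 100
  Hale: +95 → 95 ≥ 60
  Ivory: +50 → 50 ≥ 40
Round 2 — Hale, Ivory default.
  Norton: +40 → 40 < 120
  Pike: +80+85 → 165 ≥ 70
Round 3 — Pike defaults.
  Fenton: +65 → 145 ≥ 100
  Norton: +40 → 80 < 120
Round 4 — Fenton defaults.
No further defaults.

4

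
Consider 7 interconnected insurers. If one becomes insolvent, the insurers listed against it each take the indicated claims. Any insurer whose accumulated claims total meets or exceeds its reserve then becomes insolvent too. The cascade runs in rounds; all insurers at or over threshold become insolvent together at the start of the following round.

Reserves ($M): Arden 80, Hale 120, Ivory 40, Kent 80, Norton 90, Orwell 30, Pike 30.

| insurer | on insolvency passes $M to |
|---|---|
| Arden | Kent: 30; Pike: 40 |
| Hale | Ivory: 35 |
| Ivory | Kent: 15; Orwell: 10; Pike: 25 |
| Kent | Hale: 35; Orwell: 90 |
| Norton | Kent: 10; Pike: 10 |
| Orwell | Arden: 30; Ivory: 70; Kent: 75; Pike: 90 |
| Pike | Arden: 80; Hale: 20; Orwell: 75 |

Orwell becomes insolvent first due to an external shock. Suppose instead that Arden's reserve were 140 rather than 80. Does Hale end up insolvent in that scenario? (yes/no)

With Arden's reserve at 140:
Round 1 — Orwell becomes insolvent (initial).
  Arden: +30 → 30 < 140
  Ivory: +70 → 70 ≥ 40
  Kent: +75 → 75 < 80
  Pike: +90 → 90 ≥ 30
Round 2 — Ivory, Pike become insolvent.
  Arden: +80 → 110 < 140
  Hale: +20 → 20 < 120
  Kent: +15 → 90 ≥ 80
Round 3 — Kent becomes insolvent.
  Hale: +35 → 55 < 120
No further insolvencies.

no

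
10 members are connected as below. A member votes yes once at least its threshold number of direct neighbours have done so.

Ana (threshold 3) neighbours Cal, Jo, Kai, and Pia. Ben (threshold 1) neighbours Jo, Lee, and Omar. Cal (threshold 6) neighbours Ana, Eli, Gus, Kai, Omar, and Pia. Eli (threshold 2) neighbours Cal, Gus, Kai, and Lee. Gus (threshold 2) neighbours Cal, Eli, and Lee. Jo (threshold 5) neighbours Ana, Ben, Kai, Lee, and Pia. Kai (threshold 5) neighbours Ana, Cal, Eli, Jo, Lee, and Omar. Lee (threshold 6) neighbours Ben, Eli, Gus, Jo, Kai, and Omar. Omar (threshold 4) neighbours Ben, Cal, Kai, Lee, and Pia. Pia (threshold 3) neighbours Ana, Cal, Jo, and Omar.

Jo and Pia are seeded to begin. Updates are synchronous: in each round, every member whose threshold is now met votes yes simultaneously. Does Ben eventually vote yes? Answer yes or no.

yes

Round 1 — Jo, Pia vote yes (initial).
Round 2 — checking thresholds:
  Ana: 2 of 4 neighbours < 3, below threshold.
  Ben: 1 of 3 neighbours ≥ 1, votes yes.
  Cal: 1 of 6 neighbours < 6, below threshold.
  Kai: 1 of 6 neighbours < 5, below threshold.
  Lee: 1 of 6 neighbours < 6, below threshold.
  Omar: 1 of 5 neighbours < 4, below threshold.
Round 3 — no new yes votes; cascade stops.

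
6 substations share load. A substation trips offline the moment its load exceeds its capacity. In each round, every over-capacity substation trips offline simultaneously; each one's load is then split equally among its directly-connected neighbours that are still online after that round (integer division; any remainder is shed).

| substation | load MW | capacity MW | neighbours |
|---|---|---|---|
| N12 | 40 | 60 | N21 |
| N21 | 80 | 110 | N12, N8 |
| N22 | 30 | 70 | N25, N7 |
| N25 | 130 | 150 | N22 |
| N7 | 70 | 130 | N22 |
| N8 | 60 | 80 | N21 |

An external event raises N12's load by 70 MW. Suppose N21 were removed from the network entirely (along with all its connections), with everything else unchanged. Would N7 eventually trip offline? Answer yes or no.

With N21 removed:
Round 1 — N12 at 110 > 60. N12 trips offline.
  N12 sheds 110 MW: no online neighbours, lost.
No further trips.

no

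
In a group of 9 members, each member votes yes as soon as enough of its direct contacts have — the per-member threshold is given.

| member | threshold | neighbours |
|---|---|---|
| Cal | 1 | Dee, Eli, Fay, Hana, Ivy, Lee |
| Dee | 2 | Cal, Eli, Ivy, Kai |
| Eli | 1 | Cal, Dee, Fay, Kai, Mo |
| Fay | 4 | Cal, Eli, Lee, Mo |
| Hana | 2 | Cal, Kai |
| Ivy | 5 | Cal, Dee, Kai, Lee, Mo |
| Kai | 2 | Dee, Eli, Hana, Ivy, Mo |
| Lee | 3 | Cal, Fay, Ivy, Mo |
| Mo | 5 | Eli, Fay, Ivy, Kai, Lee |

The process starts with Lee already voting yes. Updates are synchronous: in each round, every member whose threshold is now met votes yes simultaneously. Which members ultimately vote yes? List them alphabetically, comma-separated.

Round 1 — Lee votes yes (initial).
Round 2 — checking thresholds:
  Cal: 1 of 6 neighbours ≥ 1, votes yes.
  Fay: 1 of 4 neighbours < 4, not yet.
  Ivy: 1 of 5 neighbours < 5, not yet.
  Mo: 1 of 5 neighbours < 5, not yet.
Round 3 — checking thresholds:
  Dee: 1 of 4 neighbours < 2, not yet.
  Eli: 1 of 5 neighbours ≥ 1, votes yes.
  Fay: 2 of 4 neighbours < 4, not yet.
  Hana: 1 of 2 neighbours < 2, not yet.
  Ivy: 2 of 5 neighbours < 5, not yet.
  Mo: 1 of 5 neighbours < 5, not yet.
Round 4 — checking thresholds:
  Dee: 2 of 4 neighbours ≥ 2, votes yes.
  Fay: 3 of 4 neighbours < 4, not yet.
  Hana: 1 of 2 neighbours < 2, not yet.
  Ivy: 2 of 5 neighbours < 5, not yet.
  Kai: 1 of 5 neighbours < 2, not yet.
  Mo: 2 of 5 neighbours < 5, not yet.
Round 5 — checking thresholds:
  Fay: 3 of 4 neighbours < 4, not yet.
  Hana: 1 of 2 neighbours < 2, not yet.
  Ivy: 3 of 5 neighbours < 5, not yet.
  Kai: 2 of 5 neighbours ≥ 2, votes yes.
  Mo: 2 of 5 neighbours < 5, not yet.
Round 6 — checking thresholds:
  Fay: 3 of 4 neighbours < 4, not yet.
  Hana: 2 of 2 neighbours ≥ 2, votes yes.
  Ivy: 4 of 5 neighbours < 5, not yet.
  Mo: 3 of 5 neighbours < 5, not yet.
Round 7 — no new yes votes; cascade stops.

Cal, Dee, Eli, Hana, Kai, Lee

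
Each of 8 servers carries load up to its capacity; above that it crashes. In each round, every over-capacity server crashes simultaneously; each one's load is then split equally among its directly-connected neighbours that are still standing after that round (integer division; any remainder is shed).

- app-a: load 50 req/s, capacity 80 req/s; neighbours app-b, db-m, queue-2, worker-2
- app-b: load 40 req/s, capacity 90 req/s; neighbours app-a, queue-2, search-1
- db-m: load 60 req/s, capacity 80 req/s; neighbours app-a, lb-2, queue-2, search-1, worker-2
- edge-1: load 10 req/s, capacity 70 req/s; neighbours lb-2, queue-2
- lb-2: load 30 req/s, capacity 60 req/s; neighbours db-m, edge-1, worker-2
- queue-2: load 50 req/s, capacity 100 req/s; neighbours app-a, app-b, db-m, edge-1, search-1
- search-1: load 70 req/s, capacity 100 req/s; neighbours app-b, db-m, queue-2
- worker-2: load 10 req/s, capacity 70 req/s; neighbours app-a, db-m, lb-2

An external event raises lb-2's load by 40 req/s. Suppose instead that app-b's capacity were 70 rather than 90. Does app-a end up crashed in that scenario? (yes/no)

no

With app-b's capacity at 70:
Round 1 — lb-2 at 70 > 60. lb-2 crashes.
  lb-2 sheds 70 req/s to db-m, edge-1, worker-2: 23 each (1 lost).
    db-m: 60+23 = 83 > 80
    edge-1: 10+23 = 33 ≤ 70
    worker-2: 10+23 = 33 ≤ 70
Round 2 — db-m crashes.
  db-m sheds 83 req/s to app-a, queue-2, search-1, worker-2: 20 each (3 lost).
    app-a: 50+20 = 70 ≤ 80
    queue-2: 50+20 = 70 ≤ 100
    search-1: 70+20 = 90 ≤ 100
    worker-2: 33+20 = 53 ≤ 70
No further crashes.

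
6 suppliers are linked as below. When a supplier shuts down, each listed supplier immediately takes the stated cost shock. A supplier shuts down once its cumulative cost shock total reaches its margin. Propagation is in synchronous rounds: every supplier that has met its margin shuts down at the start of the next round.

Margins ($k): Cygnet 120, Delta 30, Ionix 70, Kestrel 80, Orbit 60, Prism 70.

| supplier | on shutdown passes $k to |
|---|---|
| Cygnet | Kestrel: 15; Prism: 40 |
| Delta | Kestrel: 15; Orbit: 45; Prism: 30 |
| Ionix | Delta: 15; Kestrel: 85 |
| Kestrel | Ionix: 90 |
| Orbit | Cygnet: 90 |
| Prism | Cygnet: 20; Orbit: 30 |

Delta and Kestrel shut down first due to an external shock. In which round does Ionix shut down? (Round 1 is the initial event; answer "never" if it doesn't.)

Round 1 — Delta, Kestrel shut down (initial).
  Ionix: +90 → 90 ≥ 70
  Orbit: +45 → 45 < 60
  Prism: +30 → 30 < 70
Round 2 — Ionix shuts down.
No further shutdowns.

2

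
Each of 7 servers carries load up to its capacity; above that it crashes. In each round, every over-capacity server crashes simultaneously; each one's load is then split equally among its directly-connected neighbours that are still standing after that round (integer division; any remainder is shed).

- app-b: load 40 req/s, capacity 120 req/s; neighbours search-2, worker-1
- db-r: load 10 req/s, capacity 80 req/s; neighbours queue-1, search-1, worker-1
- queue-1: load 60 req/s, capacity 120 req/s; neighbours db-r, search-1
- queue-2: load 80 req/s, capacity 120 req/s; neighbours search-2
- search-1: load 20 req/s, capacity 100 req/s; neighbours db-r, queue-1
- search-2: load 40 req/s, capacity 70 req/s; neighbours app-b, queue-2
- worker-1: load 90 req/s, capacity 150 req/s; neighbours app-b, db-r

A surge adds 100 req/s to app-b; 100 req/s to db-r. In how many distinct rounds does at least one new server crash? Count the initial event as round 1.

Round 1 — app-b at 140 > 120; db-r at 110 > 80. app-b, db-r crash.
  app-b sheds 140 req/s to search-2, worker-1: 70 each.
    search-2: 40+70 = 110 > 70
    worker-1: 90+70 = 160 > 150
  db-r sheds 110 req/s to queue-1, search-1, worker-1: 36 each (2 lost).
    queue-1: 60+36 = 96 ≤ 120
    search-1: 20+36 = 56 ≤ 100
    worker-1: 160+36 = 196 > 150
Round 2 — search-2, worker-1 crash.
  search-2 sheds 110 req/s to queue-2: 110 each.
    queue-2: 80+110 = 190 > 120
  worker-1 sheds 196 req/s: no online neighbours, lost.
Round 3 — queue-2 crashes.
  queue-2 sheds 190 req/s: no online neighbours, lost.
No further crashes.

3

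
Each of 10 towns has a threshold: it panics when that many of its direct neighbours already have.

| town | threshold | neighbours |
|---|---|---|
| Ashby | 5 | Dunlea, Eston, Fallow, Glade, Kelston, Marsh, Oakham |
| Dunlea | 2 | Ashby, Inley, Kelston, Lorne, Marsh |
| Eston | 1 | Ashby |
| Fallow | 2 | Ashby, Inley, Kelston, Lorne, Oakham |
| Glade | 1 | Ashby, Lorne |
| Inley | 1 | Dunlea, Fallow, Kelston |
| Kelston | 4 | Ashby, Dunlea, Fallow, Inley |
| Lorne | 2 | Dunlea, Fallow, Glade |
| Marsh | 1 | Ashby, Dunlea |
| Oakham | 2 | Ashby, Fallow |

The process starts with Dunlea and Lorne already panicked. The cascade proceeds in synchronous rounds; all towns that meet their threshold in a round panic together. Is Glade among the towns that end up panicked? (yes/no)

yes

Round 1 — Dunlea, Lorne panic (initial).
Round 2 — checking thresholds:
  Ashby: 1 of 7 neighbours < 5, not yet.
  Fallow: 1 of 5 neighbours < 2, not yet.
  Glade: 1 of 2 neighbours ≥ 1, panics.
  Inley: 1 of 3 neighbours ≥ 1, panics.
  Kelston: 1 of 4 neighbours < 4, not yet.
  Marsh: 1 of 2 neighbours ≥ 1, panics.
Round 3 — checking thresholds:
  Ashby: 3 of 7 neighbours < 5, not yet.
  Fallow: 2 of 5 neighbours ≥ 2, panics.
  Kelston: 2 of 4 neighbours < 4, not yet.
Round 4 — no new panics; cascade stops.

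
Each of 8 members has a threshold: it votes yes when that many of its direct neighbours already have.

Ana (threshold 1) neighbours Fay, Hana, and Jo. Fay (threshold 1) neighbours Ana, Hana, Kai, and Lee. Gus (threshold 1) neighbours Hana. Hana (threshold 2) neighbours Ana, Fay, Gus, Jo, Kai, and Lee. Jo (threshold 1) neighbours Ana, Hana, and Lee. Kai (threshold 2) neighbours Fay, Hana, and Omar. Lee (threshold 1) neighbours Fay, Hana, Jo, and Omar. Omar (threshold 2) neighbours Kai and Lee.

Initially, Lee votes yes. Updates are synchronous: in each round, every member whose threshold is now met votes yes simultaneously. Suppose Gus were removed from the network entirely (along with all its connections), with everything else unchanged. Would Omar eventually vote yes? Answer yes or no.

yes

With Gus removed:
Round 1 — Lee votes yes (initial).
Round 2 — checking thresholds:
  Fay: 1 of 4 neighbours ≥ 1, votes yes.
  Hana: 1 of 5 neighbours < 2, holds.
  Jo: 1 of 3 neighbours ≥ 1, votes yes.
  Omar: 1 of 2 neighbours < 2, holds.
Round 3 — checking thresholds:
  Ana: 2 of 3 neighbours ≥ 1, votes yes.
  Hana: 3 of 5 neighbours ≥ 2, votes yes.
  Kai: 1 of 3 neighbours < 2, holds.
  Omar: 1 of 2 neighbours < 2, holds.
Round 4 — checking thresholds:
  Kai: 2 of 3 neighbours ≥ 2, votes yes.
  Omar: 1 of 2 neighbours < 2, holds.
Round 5 — checking thresholds:
  Omar: 2 of 2 neighbours ≥ 2, votes yes.
Round 6 — no new yes votes; cascade stops.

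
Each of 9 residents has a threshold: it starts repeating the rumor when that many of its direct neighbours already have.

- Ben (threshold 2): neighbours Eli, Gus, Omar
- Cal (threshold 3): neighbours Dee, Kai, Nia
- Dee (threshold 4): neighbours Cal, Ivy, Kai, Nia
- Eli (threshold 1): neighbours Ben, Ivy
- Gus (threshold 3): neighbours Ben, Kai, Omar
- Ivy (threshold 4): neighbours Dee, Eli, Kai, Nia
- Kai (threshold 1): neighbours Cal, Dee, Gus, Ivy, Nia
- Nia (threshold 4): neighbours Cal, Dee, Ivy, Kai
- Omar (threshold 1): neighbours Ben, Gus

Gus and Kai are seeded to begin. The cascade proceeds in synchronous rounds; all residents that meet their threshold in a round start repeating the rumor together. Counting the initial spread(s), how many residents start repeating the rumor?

5

Round 1 — Gus, Kai start repeating the rumor (initial).
Round 2 — checking thresholds:
  Ben: 1 of 3 neighbours < 2, below threshold.
  Cal: 1 of 3 neighbours < 3, below threshold.
  Dee: 1 of 4 neighbours < 4, below threshold.
  Ivy: 1 of 4 neighbours < 4, below threshold.
  Nia: 1 of 4 neighbours < 4, below threshold.
  Omar: 1 of 2 neighbours ≥ 1, starts repeating the rumor.
Round 3 — checking thresholds:
  Ben: 2 of 3 neighbours ≥ 2, starts repeating the rumor.
  Cal: 1 of 3 neighbours < 3, below threshold.
  Dee: 1 of 4 neighbours < 4, below threshold.
  Ivy: 1 of 4 neighbours < 4, below threshold.
  Nia: 1 of 4 neighbours < 4, below threshold.
Round 4 — checking thresholds:
  Cal: 1 of 3 neighbours < 3, below threshold.
  Dee: 1 of 4 neighbours < 4, below threshold.
  Eli: 1 of 2 neighbours ≥ 1, starts repeating the rumor.
  Ivy: 1 of 4 neighbours < 4, below threshold.
  Nia: 1 of 4 neighbours < 4, below threshold.
Round 5 — no new spreads; cascade stops.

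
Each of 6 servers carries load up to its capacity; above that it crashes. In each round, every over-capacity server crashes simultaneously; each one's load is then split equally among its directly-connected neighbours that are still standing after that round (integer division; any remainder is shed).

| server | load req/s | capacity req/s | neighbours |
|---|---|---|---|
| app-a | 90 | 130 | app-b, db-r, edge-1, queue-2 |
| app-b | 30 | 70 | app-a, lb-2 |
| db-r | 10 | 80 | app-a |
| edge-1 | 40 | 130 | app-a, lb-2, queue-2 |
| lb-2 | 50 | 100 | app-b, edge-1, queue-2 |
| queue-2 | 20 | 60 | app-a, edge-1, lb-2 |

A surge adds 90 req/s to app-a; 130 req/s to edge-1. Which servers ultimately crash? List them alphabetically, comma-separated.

Round 1 — app-a at 180 > 130; edge-1 at 170 > 130. app-a, edge-1 crash.
  app-a sheds 180 req/s to app-b, db-r, queue-2: 60 each.
    app-b: 30+60 = 90 > 70
    db-r: 10+60 = 70 ≤ 80
    queue-2: 20+60 = 80 > 60
  edge-1 sheds 170 req/s to lb-2, queue-2: 85 each.
    lb-2: 50+85 = 135 > 100
    queue-2: 80+85 = 165 > 60
Round 2 — app-b, lb-2, queue-2 crash.
  app-b sheds 90 req/s: no online neighbours, lost.
  lb-2 sheds 135 req/s: no online neighbours, lost.
  queue-2 sheds 165 req/s: no online neighbours, lost.
No further crashes.

app-a, app-b, edge-1, lb-2, queue-2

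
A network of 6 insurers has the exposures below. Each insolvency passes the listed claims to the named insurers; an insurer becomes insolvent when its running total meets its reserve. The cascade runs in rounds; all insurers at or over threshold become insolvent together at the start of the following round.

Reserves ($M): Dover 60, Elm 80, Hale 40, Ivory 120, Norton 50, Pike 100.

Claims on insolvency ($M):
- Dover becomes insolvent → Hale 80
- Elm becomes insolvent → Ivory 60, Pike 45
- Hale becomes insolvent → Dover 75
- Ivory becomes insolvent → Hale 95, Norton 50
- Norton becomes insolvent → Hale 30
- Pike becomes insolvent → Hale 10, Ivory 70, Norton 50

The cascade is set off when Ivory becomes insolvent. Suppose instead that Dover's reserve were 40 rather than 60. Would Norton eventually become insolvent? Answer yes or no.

yes

With Dover's reserve at 40:
Round 1 — Ivory becomes insolvent (initial).
  Hale: +95 → 95 ≥ 40
  Norton: +50 → 50 ≥ 50
Round 2 — Hale, Norton become insolvent.
  Dover: +75 → 75 ≥ 40
Round 3 — Dover becomes insolvent.
No further insolvencies.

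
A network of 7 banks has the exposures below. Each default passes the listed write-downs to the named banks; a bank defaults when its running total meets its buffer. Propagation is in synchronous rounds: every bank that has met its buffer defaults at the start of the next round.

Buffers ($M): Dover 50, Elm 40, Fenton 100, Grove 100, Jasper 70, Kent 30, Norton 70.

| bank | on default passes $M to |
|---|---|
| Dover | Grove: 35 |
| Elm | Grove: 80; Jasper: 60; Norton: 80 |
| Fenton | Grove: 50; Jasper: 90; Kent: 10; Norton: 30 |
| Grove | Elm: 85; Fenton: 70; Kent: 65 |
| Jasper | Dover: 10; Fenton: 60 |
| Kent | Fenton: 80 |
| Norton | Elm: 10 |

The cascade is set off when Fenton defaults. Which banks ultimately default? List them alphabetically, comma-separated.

Fenton, Jasper

Round 1 — Fenton defaults (initial).
  Grove: +50 → 50 < 100
  Jasper: +90 → 90 ≥ 70
  Kent: +10 → 10 < 30
  Norton: +30 → 30 < 70
Round 2 — Jasper defaults.
  Dover: +10 → 10 < 50
No further defaults.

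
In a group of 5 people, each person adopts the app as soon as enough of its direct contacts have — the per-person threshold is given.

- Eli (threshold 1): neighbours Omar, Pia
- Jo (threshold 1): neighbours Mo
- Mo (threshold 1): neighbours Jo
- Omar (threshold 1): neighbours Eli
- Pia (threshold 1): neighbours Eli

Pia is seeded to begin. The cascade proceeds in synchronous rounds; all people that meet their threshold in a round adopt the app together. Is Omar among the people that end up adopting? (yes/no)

Round 1 — Pia adopts the app (initial).
Round 2 — checking thresholds:
  Eli: 1 of 2 neighbours ≥ 1, adopts the app.
Round 3 — checking thresholds:
  Omar: 1 of 1 neighbours ≥ 1, adopts the app.
Round 4 — no new adoptions; cascade stops.

yes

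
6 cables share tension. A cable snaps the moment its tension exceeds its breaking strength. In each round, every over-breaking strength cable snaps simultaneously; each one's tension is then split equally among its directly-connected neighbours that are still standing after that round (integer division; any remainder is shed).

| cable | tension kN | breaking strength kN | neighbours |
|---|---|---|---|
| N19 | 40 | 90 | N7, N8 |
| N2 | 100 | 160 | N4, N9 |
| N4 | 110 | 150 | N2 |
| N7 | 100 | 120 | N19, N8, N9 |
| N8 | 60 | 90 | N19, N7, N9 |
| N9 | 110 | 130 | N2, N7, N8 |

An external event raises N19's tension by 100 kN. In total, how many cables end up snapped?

Round 1 — N19 at 140 > 90. N19 snaps.
  N19 sheds 140 kN to N7, N8: 70 each.
    N7: 100+70 = 170 > 120
    N8: 60+70 = 130 > 90
Round 2 — N7, N8 snap.
  N7 sheds 170 kN to N9: 170 each.
    N9: 110+170 = 280 > 130
  N8 sheds 130 kN to N9: 130 each.
    N9: 280+130 = 410 > 130
Round 3 — N9 snaps.
  N9 sheds 410 kN to N2: 410 each.
    N2: 100+410 = 510 > 160
Round 4 — N2 snaps.
  N2 sheds 510 kN to N4: 510 each.
    N4: 110+510 = 620 > 150
Round 5 — N4 snaps.
  N4 sheds 620 kN: no online neighbours, lost.
No further breaks.

6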